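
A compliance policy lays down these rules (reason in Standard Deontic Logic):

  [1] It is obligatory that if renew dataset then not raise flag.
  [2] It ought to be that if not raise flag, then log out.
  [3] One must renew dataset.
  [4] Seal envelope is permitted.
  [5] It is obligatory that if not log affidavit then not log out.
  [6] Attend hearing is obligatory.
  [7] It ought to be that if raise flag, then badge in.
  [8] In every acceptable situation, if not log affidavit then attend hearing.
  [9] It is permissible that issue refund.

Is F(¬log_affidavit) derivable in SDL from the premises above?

Yes

From premise 3 we have O(renew_dataset).
Applying K to premise 1 (O(renew_dataset → ¬raise_flag)) and O(renew_dataset) yields O(¬raise_flag).
Applying K to premise 2 (O(¬raise_flag → log_out)) and O(¬raise_flag) yields O(log_out).
The contrapositive of premise 5 (O(¬log_affidavit → ¬log_out)) is O(log_out → log_affidavit), and O(log_out) is already established, so O(log_affidavit).
Premises 4, 6, 7, 8, 9 do not contribute to this derivation.
So O(log_affidavit) holds, i.e. F(¬log_affidavit). The claim follows.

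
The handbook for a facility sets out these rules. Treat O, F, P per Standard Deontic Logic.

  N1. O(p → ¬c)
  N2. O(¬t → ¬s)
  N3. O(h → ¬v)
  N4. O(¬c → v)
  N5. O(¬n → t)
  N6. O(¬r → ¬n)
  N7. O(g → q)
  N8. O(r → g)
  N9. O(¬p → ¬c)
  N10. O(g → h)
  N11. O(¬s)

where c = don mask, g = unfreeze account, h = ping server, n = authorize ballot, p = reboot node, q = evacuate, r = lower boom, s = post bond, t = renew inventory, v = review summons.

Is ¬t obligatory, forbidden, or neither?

Premises 9 and 1 cover both cases: O(¬p → ¬c) and O(p → ¬c). Since ¬p ∨ p is a tautology, O(¬c) follows.
With premise 4, O(¬c → v), the K-axiom yields O(v).
Premise 3 is O(h → ¬v); contrapositively O(v → ¬h). Since O(v) holds, K gives O(¬h).
Premise 10, O(g → h), contraposes to O(¬h → ¬g); with O(¬h) we get O(¬g).
Premise 8 is O(r → g); contrapositively O(¬g → ¬r). Since O(¬g) holds, K gives O(¬r).
With premise 6, O(¬r → ¬n), the K-axiom yields O(¬n).
Premise 5 is O(¬n → t); since O(¬n), deontic closure gives O(t).
Premises 2, 7, 11 do not contribute to this derivation.
Thus O(t), which is F(¬t): ¬t is forbidden.

Forbidden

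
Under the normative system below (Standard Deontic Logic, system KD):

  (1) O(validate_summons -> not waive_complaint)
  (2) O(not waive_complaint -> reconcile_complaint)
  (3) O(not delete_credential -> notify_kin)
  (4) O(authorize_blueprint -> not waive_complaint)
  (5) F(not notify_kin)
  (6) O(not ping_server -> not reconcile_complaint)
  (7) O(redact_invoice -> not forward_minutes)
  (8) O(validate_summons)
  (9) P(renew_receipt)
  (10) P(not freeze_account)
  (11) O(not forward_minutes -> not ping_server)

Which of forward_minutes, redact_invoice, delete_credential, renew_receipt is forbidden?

Premise 8 states O(validate_summons) outright.
With premise 1, O(validate_summons -> not waive_complaint), the K-axiom yields O(not waive_complaint).
Applying K to premise 2 (O(not waive_complaint -> reconcile_complaint)) and O(not waive_complaint) yields O(reconcile_complaint).
The contrapositive of premise 6 (O(not ping_server -> not reconcile_complaint)) is O(reconcile_complaint -> ping_server), and O(reconcile_complaint) is already established, so O(ping_server).
Premise 11, O(not forward_minutes -> not ping_server), contraposes to O(ping_server -> forward_minutes); with O(ping_server) we get O(forward_minutes).
The contrapositive of premise 7 (O(redact_invoice -> not forward_minutes)) is O(forward_minutes -> not redact_invoice), and O(forward_minutes) is already established, so O(not redact_invoice).
So O(not redact_invoice) holds, i.e. redact_invoice is forbidden. None of the other listed options is forbidden under the premises.

redact_invoice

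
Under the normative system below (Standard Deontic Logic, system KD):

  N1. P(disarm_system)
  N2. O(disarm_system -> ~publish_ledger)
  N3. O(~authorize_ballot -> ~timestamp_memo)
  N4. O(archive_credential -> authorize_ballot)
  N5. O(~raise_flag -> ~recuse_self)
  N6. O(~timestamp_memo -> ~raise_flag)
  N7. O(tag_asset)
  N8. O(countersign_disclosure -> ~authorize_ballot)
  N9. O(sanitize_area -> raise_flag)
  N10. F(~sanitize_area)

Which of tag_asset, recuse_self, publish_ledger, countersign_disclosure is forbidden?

F(~sanitize_area) at premise 10 means O(sanitize_area).
Applying K to premise 9 (O(sanitize_area -> raise_flag)) and O(sanitize_area) yields O(raise_flag).
Premise 6, O(~timestamp_memo -> ~raise_flag), contraposes to O(raise_flag -> timestamp_memo); with O(raise_flag) we get O(timestamp_memo).
Premise 3 is O(~authorize_ballot -> ~timestamp_memo); contrapositively O(timestamp_memo -> authorize_ballot). Since O(timestamp_memo) holds, K gives O(authorize_ballot).
Premise 8 is O(countersign_disclosure -> ~authorize_ballot); contrapositively O(authorize_ballot -> ~countersign_disclosure). Since O(authorize_ballot) holds, K gives O(~countersign_disclosure).
So O(~countersign_disclosure) holds, i.e. countersign_disclosure is forbidden. None of the other listed options is forbidden under the premises.

countersign_disclosure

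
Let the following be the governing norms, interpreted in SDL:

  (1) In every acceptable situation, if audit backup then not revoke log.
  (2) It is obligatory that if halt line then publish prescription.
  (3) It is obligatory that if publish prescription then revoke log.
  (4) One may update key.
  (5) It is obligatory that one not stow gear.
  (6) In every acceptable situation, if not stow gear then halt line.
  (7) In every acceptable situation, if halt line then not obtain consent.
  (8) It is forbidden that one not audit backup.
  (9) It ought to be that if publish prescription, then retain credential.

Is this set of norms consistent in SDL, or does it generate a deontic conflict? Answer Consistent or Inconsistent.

Inconsistent

Premise 8, F(¬audit_backup), is equivalent to O(audit_backup).
Applying K to premise 1 (O(audit_backup → ¬revoke_log)) and O(audit_backup) yields O(¬revoke_log).
The contrapositive of premise 3 (O(publish_prescription → revoke_log)) is O(¬revoke_log → ¬publish_prescription), and O(¬revoke_log) is already established, so O(¬publish_prescription).
Premise 2, O(halt_line → publish_prescription), contraposes to O(¬publish_prescription → ¬halt_line); with O(¬publish_prescription) we get O(¬halt_line).
Premise 6, O(¬stow_gear → halt_line), contraposes to O(¬halt_line → stow_gear); with O(¬halt_line) we get O(stow_gear).
Yet premise 5 states O(¬stow_gear).
We now have both O(stow_gear) and O(¬stow_gear) — stow_gear is simultaneously obligatory and forbidden, violating the D-axiom.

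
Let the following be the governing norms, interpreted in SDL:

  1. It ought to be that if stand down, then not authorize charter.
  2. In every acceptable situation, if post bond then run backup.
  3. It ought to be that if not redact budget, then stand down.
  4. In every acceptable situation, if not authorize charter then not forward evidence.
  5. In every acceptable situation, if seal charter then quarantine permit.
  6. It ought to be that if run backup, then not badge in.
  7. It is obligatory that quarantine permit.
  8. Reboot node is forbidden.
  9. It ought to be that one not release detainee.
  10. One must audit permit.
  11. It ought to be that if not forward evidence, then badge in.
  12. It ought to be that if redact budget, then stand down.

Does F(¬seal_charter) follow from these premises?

Premise 5 is O(seal_charter → quarantine_permit); even if O(quarantine_permit) held, inferring O(seal_charter) would be affirming the consequent — invalid.
No other premise forces O(seal_charter). An ideal world satisfying every premise can still have ¬seal_charter true, so F(¬seal_charter) is not derivable.

No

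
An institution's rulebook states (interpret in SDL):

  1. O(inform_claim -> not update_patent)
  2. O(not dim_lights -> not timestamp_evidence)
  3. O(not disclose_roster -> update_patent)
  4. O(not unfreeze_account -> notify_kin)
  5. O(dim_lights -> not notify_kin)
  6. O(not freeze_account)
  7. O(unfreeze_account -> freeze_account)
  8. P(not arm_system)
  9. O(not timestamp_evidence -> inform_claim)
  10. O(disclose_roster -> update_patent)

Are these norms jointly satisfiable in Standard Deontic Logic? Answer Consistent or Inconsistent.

By case analysis on disclose_roster: premise 10 gives O(disclose_roster -> update_patent) and premise 3 gives O(not disclose_roster -> update_patent), so O(update_patent) either way.
The contrapositive of premise 1 (O(inform_claim -> not update_patent)) is O(update_patent -> not inform_claim), and O(update_patent) is already established, so O(not inform_claim).
Premise 9, O(not timestamp_evidence -> inform_claim), contraposes to O(not inform_claim -> timestamp_evidence); with O(not inform_claim) we get O(timestamp_evidence).
The contrapositive of premise 2 (O(not dim_lights -> not timestamp_evidence)) is O(timestamp_evidence -> dim_lights), and O(timestamp_evidence) is already established, so O(dim_lights).
With premise 5, O(dim_lights -> not notify_kin), the K-axiom yields O(not notify_kin).
Premise 4, O(not unfreeze_account -> notify_kin), contraposes to O(not notify_kin -> unfreeze_account); with O(not notify_kin) we get O(unfreeze_account).
From O(unfreeze_account) and premise 7, O(unfreeze_account -> freeze_account), we obtain O(freeze_account).
However, premise 6 gives O(not freeze_account).
We now have both O(freeze_account) and O(not freeze_account) — freeze_account is simultaneously obligatory and forbidden, violating the D-axiom.

Inconsistent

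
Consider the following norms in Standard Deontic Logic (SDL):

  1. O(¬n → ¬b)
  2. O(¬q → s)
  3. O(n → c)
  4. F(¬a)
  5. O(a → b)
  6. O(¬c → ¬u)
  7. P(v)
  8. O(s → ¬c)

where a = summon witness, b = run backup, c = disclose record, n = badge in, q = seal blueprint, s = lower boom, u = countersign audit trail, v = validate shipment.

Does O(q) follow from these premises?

Premise 4, F(¬a), is equivalent to O(a).
With premise 5, O(a → b), the K-axiom yields O(b).
Premise 1 is O(¬n → ¬b); contrapositively O(b → n). Since O(b) holds, K gives O(n).
From O(n) and premise 3, O(n → c), we obtain O(c).
The contrapositive of premise 8 (O(s → ¬c)) is O(c → ¬s), and O(c) is already established, so O(¬s).
Premise 2 is O(¬q → s); contrapositively O(¬s → q). Since O(¬s) holds, K gives O(q).
Premises 6, 7 do not contribute to this derivation.
So O(q) follows.

Yes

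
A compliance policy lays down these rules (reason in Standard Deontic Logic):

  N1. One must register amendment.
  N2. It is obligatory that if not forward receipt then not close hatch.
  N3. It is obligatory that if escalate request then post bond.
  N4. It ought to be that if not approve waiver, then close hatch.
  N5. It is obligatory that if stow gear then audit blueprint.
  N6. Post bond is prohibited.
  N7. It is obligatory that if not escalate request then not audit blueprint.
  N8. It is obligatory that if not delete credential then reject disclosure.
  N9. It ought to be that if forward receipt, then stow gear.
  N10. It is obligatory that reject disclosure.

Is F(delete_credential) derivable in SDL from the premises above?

No

Premise 8 is O(¬delete_credential → reject_disclosure); even if O(reject_disclosure) held, inferring O(¬delete_credential) would be affirming the consequent — invalid.
No other premise forces O(¬delete_credential). An ideal world satisfying every premise can still have delete_credential true, so F(delete_credential) is not derivable.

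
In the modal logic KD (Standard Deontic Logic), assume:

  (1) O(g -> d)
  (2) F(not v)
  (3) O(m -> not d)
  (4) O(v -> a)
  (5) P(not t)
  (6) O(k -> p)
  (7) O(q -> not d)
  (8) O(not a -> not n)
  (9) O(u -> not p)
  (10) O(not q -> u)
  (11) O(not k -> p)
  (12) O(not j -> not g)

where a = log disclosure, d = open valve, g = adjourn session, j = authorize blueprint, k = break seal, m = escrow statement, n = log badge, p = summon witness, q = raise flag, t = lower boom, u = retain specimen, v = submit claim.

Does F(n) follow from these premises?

Premise 8 is O(not a -> not n), but O(not a) is not derivable from the premises, so it does not yield O(not n).
No other premise forces O(not n). An ideal world satisfying every premise can still have n true, so F(n) is not derivable.

No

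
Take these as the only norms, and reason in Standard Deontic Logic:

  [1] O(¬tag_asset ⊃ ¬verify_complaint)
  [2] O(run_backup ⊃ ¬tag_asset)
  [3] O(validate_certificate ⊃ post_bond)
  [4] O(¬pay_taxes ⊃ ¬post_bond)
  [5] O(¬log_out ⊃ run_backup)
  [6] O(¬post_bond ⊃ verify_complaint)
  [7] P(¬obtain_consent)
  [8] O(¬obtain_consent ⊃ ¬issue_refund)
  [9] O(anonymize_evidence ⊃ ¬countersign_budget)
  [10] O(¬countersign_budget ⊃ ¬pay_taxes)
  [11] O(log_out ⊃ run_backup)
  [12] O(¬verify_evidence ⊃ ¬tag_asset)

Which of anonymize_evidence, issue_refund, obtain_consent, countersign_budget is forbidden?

anonymize_evidence

By case analysis on log_out: premise 11 gives O(log_out ⊃ run_backup) and premise 5 gives O(¬log_out ⊃ run_backup), so O(run_backup) either way.
Applying K to premise 2 (O(run_backup ⊃ ¬tag_asset)) and O(run_backup) yields O(¬tag_asset).
From O(¬tag_asset) and premise 1, O(¬tag_asset ⊃ ¬verify_complaint), we obtain O(¬verify_complaint).
The contrapositive of premise 6 (O(¬post_bond ⊃ verify_complaint)) is O(¬verify_complaint ⊃ post_bond), and O(¬verify_complaint) is already established, so O(post_bond).
The contrapositive of premise 4 (O(¬pay_taxes ⊃ ¬post_bond)) is O(post_bond ⊃ pay_taxes), and O(post_bond) is already established, so O(pay_taxes).
Premise 10 is O(¬countersign_budget ⊃ ¬pay_taxes); contrapositively O(pay_taxes ⊃ countersign_budget). Since O(pay_taxes) holds, K gives O(countersign_budget).
Premise 9, O(anonymize_evidence ⊃ ¬countersign_budget), contraposes to O(countersign_budget ⊃ ¬anonymize_evidence); with O(countersign_budget) we get O(¬anonymize_evidence).
So O(¬anonymize_evidence) holds, i.e. anonymize_evidence is forbidden. None of the other listed options is forbidden under the premises.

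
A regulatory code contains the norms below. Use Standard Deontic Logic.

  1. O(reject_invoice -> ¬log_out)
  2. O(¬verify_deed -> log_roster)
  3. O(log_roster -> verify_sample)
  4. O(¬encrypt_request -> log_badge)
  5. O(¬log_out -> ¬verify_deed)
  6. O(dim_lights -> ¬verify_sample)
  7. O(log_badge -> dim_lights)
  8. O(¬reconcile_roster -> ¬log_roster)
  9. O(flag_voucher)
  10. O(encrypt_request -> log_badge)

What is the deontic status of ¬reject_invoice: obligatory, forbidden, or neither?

Premises 10 and 4 cover both cases: O(encrypt_request -> log_badge) and O(¬encrypt_request -> log_badge). Since encrypt_request ∨ ¬encrypt_request is a tautology, O(log_badge) follows.
Premise 7 is O(log_badge -> dim_lights); since O(log_badge), deontic closure gives O(dim_lights).
With premise 6, O(dim_lights -> ¬verify_sample), the K-axiom yields O(¬verify_sample).
The contrapositive of premise 3 (O(log_roster -> verify_sample)) is O(¬verify_sample -> ¬log_roster), and O(¬verify_sample) is already established, so O(¬log_roster).
Premise 2, O(¬verify_deed -> log_roster), contraposes to O(¬log_roster -> verify_deed); with O(¬log_roster) we get O(verify_deed).
Premise 5, O(¬log_out -> ¬verify_deed), contraposes to O(verify_deed -> log_out); with O(verify_deed) we get O(log_out).
Premise 1 is O(reject_invoice -> ¬log_out); contrapositively O(log_out -> ¬reject_invoice). Since O(log_out) holds, K gives O(¬reject_invoice).
Premises 8, 9 do not contribute to this derivation.
Hence ¬reject_invoice is obligatory.

Obligatory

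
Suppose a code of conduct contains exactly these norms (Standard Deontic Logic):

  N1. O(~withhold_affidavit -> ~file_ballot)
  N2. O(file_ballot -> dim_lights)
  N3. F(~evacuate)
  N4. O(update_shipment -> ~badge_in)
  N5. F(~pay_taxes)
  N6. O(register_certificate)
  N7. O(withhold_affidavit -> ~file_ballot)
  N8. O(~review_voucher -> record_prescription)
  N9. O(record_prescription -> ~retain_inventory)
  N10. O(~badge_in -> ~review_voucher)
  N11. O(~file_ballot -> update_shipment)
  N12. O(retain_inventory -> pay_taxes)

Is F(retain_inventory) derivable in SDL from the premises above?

Premises 1 and 7 cover both cases: O(~withhold_affidavit -> ~file_ballot) and O(withhold_affidavit -> ~file_ballot). Since ~withhold_affidavit ∨ withhold_affidavit is a tautology, O(~file_ballot) follows.
With premise 11, O(~file_ballot -> update_shipment), the K-axiom yields O(update_shipment).
From O(update_shipment) and premise 4, O(update_shipment -> ~badge_in), we obtain O(~badge_in).
From O(~badge_in) and premise 10, O(~badge_in -> ~review_voucher), we obtain O(~review_voucher).
Applying K to premise 8 (O(~review_voucher -> record_prescription)) and O(~review_voucher) yields O(record_prescription).
Premise 9 is O(record_prescription -> ~retain_inventory); since O(record_prescription), deontic closure gives O(~retain_inventory).
Premises 2, 3, 5, 6, 12 do not contribute to this derivation.
So O(~retain_inventory) holds, i.e. F(retain_inventory). The claim follows.

Yes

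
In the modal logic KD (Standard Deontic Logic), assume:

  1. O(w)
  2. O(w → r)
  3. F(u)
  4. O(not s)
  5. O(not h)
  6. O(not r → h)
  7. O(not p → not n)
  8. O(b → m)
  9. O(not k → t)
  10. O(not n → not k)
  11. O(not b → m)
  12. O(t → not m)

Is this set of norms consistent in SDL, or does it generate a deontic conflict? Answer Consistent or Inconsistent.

Consistent

Premise 6 is O(not r → h), but O(not r) is not derivable from the premises, so it does not yield O(h).
So O(h) is not derivable, and the apparent clash with O(not h) does not arise.
A world satisfying every obligation exists (e.g. b=false, h=false, k=true, m=true, n=true, p=true, r=true, s=false, t=false, u=false, w=true); no atom is both obligatory and forbidden, so the set is consistent.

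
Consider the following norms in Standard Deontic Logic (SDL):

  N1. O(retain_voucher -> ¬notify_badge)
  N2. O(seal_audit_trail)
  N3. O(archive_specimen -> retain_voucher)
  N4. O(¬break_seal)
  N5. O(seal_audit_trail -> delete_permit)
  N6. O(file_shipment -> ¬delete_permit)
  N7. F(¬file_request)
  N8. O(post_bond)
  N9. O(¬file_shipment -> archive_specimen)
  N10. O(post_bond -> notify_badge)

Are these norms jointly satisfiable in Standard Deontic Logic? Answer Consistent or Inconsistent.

Premise 8 states O(post_bond) outright.
From O(post_bond) and premise 10, O(post_bond -> notify_badge), we obtain O(notify_badge).
The contrapositive of premise 1 (O(retain_voucher -> ¬notify_badge)) is O(notify_badge -> ¬retain_voucher), and O(notify_badge) is already established, so O(¬retain_voucher).
Premise 3 is O(archive_specimen -> retain_voucher); contrapositively O(¬retain_voucher -> ¬archive_specimen). Since O(¬retain_voucher) holds, K gives O(¬archive_specimen).
Premise 9, O(¬file_shipment -> archive_specimen), contraposes to O(¬archive_specimen -> file_shipment); with O(¬archive_specimen) we get O(file_shipment).
With premise 6, O(file_shipment -> ¬delete_permit), the K-axiom yields O(¬delete_permit).
Premise 5, O(seal_audit_trail -> delete_permit), contraposes to O(¬delete_permit -> ¬seal_audit_trail); with O(¬delete_permit) we get O(¬seal_audit_trail).
But premise 2 directly asserts O(seal_audit_trail).
We now have both O(¬seal_audit_trail) and O(seal_audit_trail) — seal_audit_trail is simultaneously obligatory and forbidden, violating the D-axiom.

Inconsistent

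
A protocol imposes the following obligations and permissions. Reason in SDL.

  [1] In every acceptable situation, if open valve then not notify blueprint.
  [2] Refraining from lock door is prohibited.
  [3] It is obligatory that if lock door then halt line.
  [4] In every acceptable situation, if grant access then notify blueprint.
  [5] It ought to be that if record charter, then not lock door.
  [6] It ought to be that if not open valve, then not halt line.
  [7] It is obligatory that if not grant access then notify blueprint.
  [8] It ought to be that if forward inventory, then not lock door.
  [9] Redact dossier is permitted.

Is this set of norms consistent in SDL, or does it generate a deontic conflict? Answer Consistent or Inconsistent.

Inconsistent

Premises 7 and 4 cover both cases: O(¬grant_access → notify_blueprint) and O(grant_access → notify_blueprint). Since ¬grant_access ∨ grant_access is a tautology, O(notify_blueprint) follows.
Premise 1, O(open_valve → ¬notify_blueprint), contraposes to O(notify_blueprint → ¬open_valve); with O(notify_blueprint) we get O(¬open_valve).
From O(¬open_valve) and premise 6, O(¬open_valve → ¬halt_line), we obtain O(¬halt_line).
Premise 3 is O(lock_door → halt_line); contrapositively O(¬halt_line → ¬lock_door). Since O(¬halt_line) holds, K gives O(¬lock_door).
Yet premise 2 is F(¬lock_door), i.e. O(lock_door).
We now have both O(¬lock_door) and O(lock_door) — lock_door is simultaneously obligatory and forbidden, violating the D-axiom.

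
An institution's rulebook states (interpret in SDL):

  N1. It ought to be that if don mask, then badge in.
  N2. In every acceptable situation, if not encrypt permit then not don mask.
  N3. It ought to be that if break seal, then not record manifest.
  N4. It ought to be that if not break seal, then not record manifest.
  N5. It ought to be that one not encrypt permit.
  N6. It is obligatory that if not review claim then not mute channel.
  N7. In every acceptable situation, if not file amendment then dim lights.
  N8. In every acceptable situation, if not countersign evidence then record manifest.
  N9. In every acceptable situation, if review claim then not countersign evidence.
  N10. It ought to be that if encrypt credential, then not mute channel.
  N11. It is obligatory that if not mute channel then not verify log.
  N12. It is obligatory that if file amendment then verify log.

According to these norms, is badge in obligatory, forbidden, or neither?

Neither

Premise 1 is O(don_mask → badge_in), but O(don_mask) is not derivable from the premises, so it does not yield O(badge_in).
No premise or chain of K-axiom applications forces O(badge_in), and none forces O(¬badge_in). So badge_in is neither obligatory nor forbidden under these norms.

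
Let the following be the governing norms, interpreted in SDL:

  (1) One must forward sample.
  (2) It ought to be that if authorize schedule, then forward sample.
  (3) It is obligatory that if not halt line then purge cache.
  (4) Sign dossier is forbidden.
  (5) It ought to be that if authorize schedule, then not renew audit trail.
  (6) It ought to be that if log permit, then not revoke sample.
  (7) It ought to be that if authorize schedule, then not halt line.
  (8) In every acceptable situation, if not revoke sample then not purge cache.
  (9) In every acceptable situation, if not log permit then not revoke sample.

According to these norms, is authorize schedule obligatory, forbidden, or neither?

Premises 9 and 6 are O(¬log_permit → ¬revoke_sample) and O(log_permit → ¬revoke_sample); every ideal world satisfies ¬log_permit or log_permit, so in either case ¬revoke_sample holds — hence O(¬revoke_sample).
Premise 8 is O(¬revoke_sample → ¬purge_cache); since O(¬revoke_sample), deontic closure gives O(¬purge_cache).
Premise 3 is O(¬halt_line → purge_cache); contrapositively O(¬purge_cache → halt_line). Since O(¬purge_cache) holds, K gives O(halt_line).
Premise 7, O(authorize_schedule → ¬halt_line), contraposes to O(halt_line → ¬authorize_schedule); with O(halt_line) we get O(¬authorize_schedule).
Premises 1, 2, 4, 5 do not contribute to this derivation.
Thus O(¬authorize_schedule), which is F(authorize_schedule): authorize_schedule is forbidden.

Forbidden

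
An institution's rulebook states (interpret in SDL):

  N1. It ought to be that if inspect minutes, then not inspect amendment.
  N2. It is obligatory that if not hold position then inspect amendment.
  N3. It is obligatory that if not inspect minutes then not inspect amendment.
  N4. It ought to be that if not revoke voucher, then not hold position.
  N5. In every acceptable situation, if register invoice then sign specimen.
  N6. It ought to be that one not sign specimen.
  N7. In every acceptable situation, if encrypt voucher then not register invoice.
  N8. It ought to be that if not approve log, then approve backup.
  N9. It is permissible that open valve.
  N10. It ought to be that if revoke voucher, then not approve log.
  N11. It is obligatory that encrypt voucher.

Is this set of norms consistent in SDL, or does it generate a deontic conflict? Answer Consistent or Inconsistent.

Consistent

Premise 5 is O(register_invoice → sign_specimen), but O(register_invoice) is not derivable from the premises, so it does not yield O(sign_specimen).
So O(sign_specimen) is not derivable, and the apparent clash with O(¬sign_specimen) does not arise.
A world satisfying every obligation exists (e.g. approve_backup=true, approve_log=false, encrypt_voucher=true, hold_position=true, inspect_amendment=false, inspect_minutes=false, open_valve=false, register_invoice=false, revoke_voucher=true, sign_specimen=false); no atom is both obligatory and forbidden, so the set is consistent.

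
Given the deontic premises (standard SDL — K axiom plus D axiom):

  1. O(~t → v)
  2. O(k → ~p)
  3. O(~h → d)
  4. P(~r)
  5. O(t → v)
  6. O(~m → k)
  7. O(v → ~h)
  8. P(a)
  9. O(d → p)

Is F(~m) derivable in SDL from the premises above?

Yes

By case analysis on t: premise 5 gives O(t → v) and premise 1 gives O(~t → v), so O(v) either way.
With premise 7, O(v → ~h), the K-axiom yields O(~h).
From O(~h) and premise 3, O(~h → d), we obtain O(d).
Premise 9 is O(d → p); since O(d), deontic closure gives O(p).
Premise 2, O(k → ~p), contraposes to O(p → ~k); with O(p) we get O(~k).
The contrapositive of premise 6 (O(~m → k)) is O(~k → m), and O(~k) is already established, so O(m).
Premises 4, 8 do not contribute to this derivation.
So O(m) holds, i.e. F(~m). The claim follows.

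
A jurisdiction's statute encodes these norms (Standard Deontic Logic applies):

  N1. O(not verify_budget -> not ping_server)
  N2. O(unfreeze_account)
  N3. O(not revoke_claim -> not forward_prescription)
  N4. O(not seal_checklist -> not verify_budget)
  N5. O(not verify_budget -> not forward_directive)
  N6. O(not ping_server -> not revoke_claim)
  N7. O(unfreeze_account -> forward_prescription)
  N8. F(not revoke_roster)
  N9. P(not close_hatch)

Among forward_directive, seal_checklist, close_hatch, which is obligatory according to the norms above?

Premise 2 gives O(unfreeze_account).
Applying K to premise 7 (O(unfreeze_account -> forward_prescription)) and O(unfreeze_account) yields O(forward_prescription).
Premise 3 is O(not revoke_claim -> not forward_prescription); contrapositively O(forward_prescription -> revoke_claim). Since O(forward_prescription) holds, K gives O(revoke_claim).
The contrapositive of premise 6 (O(not ping_server -> not revoke_claim)) is O(revoke_claim -> ping_server), and O(revoke_claim) is already established, so O(ping_server).
The contrapositive of premise 1 (O(not verify_budget -> not ping_server)) is O(ping_server -> verify_budget), and O(ping_server) is already established, so O(verify_budget).
Premise 4, O(not seal_checklist -> not verify_budget), contraposes to O(verify_budget -> seal_checklist); with O(verify_budget) we get O(seal_checklist).
So O(seal_checklist) holds — seal_checklist is obligatory. None of the other listed options is made obligatory by any chain of premises.

seal_checklist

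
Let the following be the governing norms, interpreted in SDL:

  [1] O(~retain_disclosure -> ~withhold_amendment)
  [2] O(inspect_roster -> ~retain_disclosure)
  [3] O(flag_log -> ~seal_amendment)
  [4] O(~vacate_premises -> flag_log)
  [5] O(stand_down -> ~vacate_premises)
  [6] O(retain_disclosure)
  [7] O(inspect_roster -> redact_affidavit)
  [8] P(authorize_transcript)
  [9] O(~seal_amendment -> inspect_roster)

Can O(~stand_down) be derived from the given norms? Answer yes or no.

Premise 6 gives O(retain_disclosure).
Premise 2 is O(inspect_roster -> ~retain_disclosure); contrapositively O(retain_disclosure -> ~inspect_roster). Since O(retain_disclosure) holds, K gives O(~inspect_roster).
Premise 9 is O(~seal_amendment -> inspect_roster); contrapositively O(~inspect_roster -> seal_amendment). Since O(~inspect_roster) holds, K gives O(seal_amendment).
Premise 3, O(flag_log -> ~seal_amendment), contraposes to O(seal_amendment -> ~flag_log); with O(seal_amendment) we get O(~flag_log).
Premise 4, O(~vacate_premises -> flag_log), contraposes to O(~flag_log -> vacate_premises); with O(~flag_log) we get O(vacate_premises).
Premise 5, O(stand_down -> ~vacate_premises), contraposes to O(vacate_premises -> ~stand_down); with O(vacate_premises) we get O(~stand_down).
Premises 1, 7, 8 do not contribute to this derivation.
So O(~stand_down) follows.

Yes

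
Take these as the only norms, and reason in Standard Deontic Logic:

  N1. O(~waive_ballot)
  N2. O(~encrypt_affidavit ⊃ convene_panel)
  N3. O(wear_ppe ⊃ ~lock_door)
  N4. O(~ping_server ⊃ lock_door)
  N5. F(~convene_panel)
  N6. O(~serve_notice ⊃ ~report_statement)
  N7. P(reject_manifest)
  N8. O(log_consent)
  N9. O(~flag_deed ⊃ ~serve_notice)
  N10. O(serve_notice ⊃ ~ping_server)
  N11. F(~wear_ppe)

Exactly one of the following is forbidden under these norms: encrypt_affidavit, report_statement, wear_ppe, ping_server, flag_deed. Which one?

Premise 11 is F(~wear_ppe), i.e. O(wear_ppe).
Applying K to premise 3 (O(wear_ppe ⊃ ~lock_door)) and O(wear_ppe) yields O(~lock_door).
Premise 4 is O(~ping_server ⊃ lock_door); contrapositively O(~lock_door ⊃ ping_server). Since O(~lock_door) holds, K gives O(ping_server).
Premise 10, O(serve_notice ⊃ ~ping_server), contraposes to O(ping_server ⊃ ~serve_notice); with O(ping_server) we get O(~serve_notice).
With premise 6, O(~serve_notice ⊃ ~report_statement), the K-axiom yields O(~report_statement).
So O(~report_statement) holds, i.e. report_statement is forbidden. None of the other listed options is forbidden under the premises.

report_statement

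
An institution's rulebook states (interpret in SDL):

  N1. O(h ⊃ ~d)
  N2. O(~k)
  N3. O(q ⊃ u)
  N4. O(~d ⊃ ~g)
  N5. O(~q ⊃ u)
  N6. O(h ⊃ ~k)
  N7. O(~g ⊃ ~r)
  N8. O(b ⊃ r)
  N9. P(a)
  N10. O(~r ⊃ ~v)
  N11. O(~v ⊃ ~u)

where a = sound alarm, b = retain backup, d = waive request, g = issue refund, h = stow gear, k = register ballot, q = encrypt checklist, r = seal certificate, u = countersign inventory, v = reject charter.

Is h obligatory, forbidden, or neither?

Forbidden

Premises 3 and 5 cover both cases: O(q ⊃ u) and O(~q ⊃ u). Since q ∨ ~q is a tautology, O(u) follows.
The contrapositive of premise 11 (O(~v ⊃ ~u)) is O(u ⊃ v), and O(u) is already established, so O(v).
Premise 10 is O(~r ⊃ ~v); contrapositively O(v ⊃ r). Since O(v) holds, K gives O(r).
The contrapositive of premise 7 (O(~g ⊃ ~r)) is O(r ⊃ g), and O(r) is already established, so O(g).
Premise 4 is O(~d ⊃ ~g); contrapositively O(g ⊃ d). Since O(g) holds, K gives O(d).
The contrapositive of premise 1 (O(h ⊃ ~d)) is O(d ⊃ ~h), and O(d) is already established, so O(~h).
Premises 2, 6, 8, 9 do not contribute to this derivation.
Thus O(~h), which is F(h): h is forbidden.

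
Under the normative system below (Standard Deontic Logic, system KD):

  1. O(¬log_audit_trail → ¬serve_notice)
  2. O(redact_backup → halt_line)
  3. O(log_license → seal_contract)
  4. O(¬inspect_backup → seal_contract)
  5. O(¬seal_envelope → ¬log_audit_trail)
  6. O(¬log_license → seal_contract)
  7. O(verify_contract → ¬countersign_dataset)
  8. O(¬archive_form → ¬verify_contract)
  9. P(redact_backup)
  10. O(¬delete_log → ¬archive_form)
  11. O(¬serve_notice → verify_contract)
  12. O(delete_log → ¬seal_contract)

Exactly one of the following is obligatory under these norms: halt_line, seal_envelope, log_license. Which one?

seal_envelope

Premises 6 and 3 cover both cases: O(¬log_license → seal_contract) and O(log_license → seal_contract). Since ¬log_license ∨ log_license is a tautology, O(seal_contract) follows.
Premise 12 is O(delete_log → ¬seal_contract); contrapositively O(seal_contract → ¬delete_log). Since O(seal_contract) holds, K gives O(¬delete_log).
Applying K to premise 10 (O(¬delete_log → ¬archive_form)) and O(¬delete_log) yields O(¬archive_form).
From O(¬archive_form) and premise 8, O(¬archive_form → ¬verify_contract), we obtain O(¬verify_contract).
Premise 11 is O(¬serve_notice → verify_contract); contrapositively O(¬verify_contract → serve_notice). Since O(¬verify_contract) holds, K gives O(serve_notice).
The contrapositive of premise 1 (O(¬log_audit_trail → ¬serve_notice)) is O(serve_notice → log_audit_trail), and O(serve_notice) is already established, so O(log_audit_trail).
Premise 5 is O(¬seal_envelope → ¬log_audit_trail); contrapositively O(log_audit_trail → seal_envelope). Since O(log_audit_trail) holds, K gives O(seal_envelope).
So O(seal_envelope) holds — seal_envelope is obligatory. None of the other listed options is made obligatory by any chain of premises.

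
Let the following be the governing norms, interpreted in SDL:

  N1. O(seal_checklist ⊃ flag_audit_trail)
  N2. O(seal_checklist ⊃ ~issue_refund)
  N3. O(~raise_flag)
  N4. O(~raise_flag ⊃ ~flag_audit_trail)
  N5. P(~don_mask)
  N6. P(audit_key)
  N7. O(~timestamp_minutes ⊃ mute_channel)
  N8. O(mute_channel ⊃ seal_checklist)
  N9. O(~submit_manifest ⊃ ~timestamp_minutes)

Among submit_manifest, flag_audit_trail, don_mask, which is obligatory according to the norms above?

submit_manifest

From premise 3 we have O(~raise_flag).
Premise 4 is O(~raise_flag ⊃ ~flag_audit_trail); since O(~raise_flag), deontic closure gives O(~flag_audit_trail).
Premise 1, O(seal_checklist ⊃ flag_audit_trail), contraposes to O(~flag_audit_trail ⊃ ~seal_checklist); with O(~flag_audit_trail) we get O(~seal_checklist).
Premise 8, O(mute_channel ⊃ seal_checklist), contraposes to O(~seal_checklist ⊃ ~mute_channel); with O(~seal_checklist) we get O(~mute_channel).
The contrapositive of premise 7 (O(~timestamp_minutes ⊃ mute_channel)) is O(~mute_channel ⊃ timestamp_minutes), and O(~mute_channel) is already established, so O(timestamp_minutes).
Premise 9, O(~submit_manifest ⊃ ~timestamp_minutes), contraposes to O(timestamp_minutes ⊃ submit_manifest); with O(timestamp_minutes) we get O(submit_manifest).
So O(submit_manifest) holds — submit_manifest is obligatory. None of the other listed options is made obligatory by any chain of premises.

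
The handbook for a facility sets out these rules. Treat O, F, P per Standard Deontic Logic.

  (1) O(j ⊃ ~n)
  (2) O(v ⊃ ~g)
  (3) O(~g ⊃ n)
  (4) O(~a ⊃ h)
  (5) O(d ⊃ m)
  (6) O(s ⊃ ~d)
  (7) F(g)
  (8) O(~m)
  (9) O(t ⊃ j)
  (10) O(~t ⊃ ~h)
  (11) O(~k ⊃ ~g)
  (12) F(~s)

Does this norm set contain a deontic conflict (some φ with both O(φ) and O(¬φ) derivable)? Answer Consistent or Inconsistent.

Consistent

Premise 5 is O(d ⊃ m), but O(d) is not derivable from the premises, so it does not yield O(m).
So O(m) is not derivable, and the apparent clash with O(~m) does not arise.
A world satisfying every obligation exists (e.g. a=true, d=false, g=false, h=false, j=false, k=false, m=false, n=true, s=true, t=false, v=false); no atom is both obligatory and forbidden, so the set is consistent.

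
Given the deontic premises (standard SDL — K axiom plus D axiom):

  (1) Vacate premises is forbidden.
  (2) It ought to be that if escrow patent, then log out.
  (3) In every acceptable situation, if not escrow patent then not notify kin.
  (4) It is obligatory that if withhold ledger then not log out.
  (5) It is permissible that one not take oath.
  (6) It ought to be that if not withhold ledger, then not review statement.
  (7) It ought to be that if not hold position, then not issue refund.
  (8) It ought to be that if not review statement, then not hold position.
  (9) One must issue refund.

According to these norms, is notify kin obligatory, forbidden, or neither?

Forbidden

Premise 9 states O(issue_refund) outright.
Premise 7, O(¬hold_position → ¬issue_refund), contraposes to O(issue_refund → hold_position); with O(issue_refund) we get O(hold_position).
The contrapositive of premise 8 (O(¬review_statement → ¬hold_position)) is O(hold_position → review_statement), and O(hold_position) is already established, so O(review_statement).
Premise 6, O(¬withhold_ledger → ¬review_statement), contraposes to O(review_statement → withhold_ledger); with O(review_statement) we get O(withhold_ledger).
With premise 4, O(withhold_ledger → ¬log_out), the K-axiom yields O(¬log_out).
The contrapositive of premise 2 (O(escrow_patent → log_out)) is O(¬log_out → ¬escrow_patent), and O(¬log_out) is already established, so O(¬escrow_patent).
From O(¬escrow_patent) and premise 3, O(¬escrow_patent → ¬notify_kin), we obtain O(¬notify_kin).
Premises 1, 5 do not contribute to this derivation.
Thus O(¬notify_kin), which is F(notify_kin): notify_kin is forbidden.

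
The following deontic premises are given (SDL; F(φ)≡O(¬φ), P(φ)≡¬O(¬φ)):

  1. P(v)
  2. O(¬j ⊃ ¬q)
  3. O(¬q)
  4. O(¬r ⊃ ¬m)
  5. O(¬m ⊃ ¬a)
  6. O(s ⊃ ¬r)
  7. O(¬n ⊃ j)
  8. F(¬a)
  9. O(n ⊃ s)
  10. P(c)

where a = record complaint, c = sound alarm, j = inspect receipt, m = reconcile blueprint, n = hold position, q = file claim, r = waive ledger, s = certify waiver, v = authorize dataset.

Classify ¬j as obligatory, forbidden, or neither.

Forbidden

Premise 8 is F(¬a), i.e. O(a).
Premise 5 is O(¬m ⊃ ¬a); contrapositively O(a ⊃ m). Since O(a) holds, K gives O(m).
Premise 4, O(¬r ⊃ ¬m), contraposes to O(m ⊃ r); with O(m) we get O(r).
Premise 6, O(s ⊃ ¬r), contraposes to O(r ⊃ ¬s); with O(r) we get O(¬s).
Premise 9 is O(n ⊃ s); contrapositively O(¬s ⊃ ¬n). Since O(¬s) holds, K gives O(¬n).
Applying K to premise 7 (O(¬n ⊃ j)) and O(¬n) yields O(j).
Premises 1, 2, 3, 10 do not contribute to this derivation.
Thus O(j), which is F(¬j): ¬j is forbidden.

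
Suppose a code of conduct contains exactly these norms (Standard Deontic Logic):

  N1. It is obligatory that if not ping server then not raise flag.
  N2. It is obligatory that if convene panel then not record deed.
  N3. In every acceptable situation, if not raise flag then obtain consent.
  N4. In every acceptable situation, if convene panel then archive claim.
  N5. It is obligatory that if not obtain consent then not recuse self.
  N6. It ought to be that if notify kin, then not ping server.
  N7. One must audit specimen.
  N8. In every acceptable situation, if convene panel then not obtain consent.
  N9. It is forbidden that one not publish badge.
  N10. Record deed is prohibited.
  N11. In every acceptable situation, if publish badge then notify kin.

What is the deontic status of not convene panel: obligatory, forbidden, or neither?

Obligatory

Premise 9, F(¬publish_badge), is equivalent to O(publish_badge).
With premise 11, O(publish_badge → notify_kin), the K-axiom yields O(notify_kin).
Applying K to premise 6 (O(notify_kin → ¬ping_server)) and O(notify_kin) yields O(¬ping_server).
With premise 1, O(¬ping_server → ¬raise_flag), the K-axiom yields O(¬raise_flag).
From O(¬raise_flag) and premise 3, O(¬raise_flag → obtain_consent), we obtain O(obtain_consent).
Premise 8 is O(convene_panel → ¬obtain_consent); contrapositively O(obtain_consent → ¬convene_panel). Since O(obtain_consent) holds, K gives O(¬convene_panel).
Premises 2, 4, 5, 7, 10 do not contribute to this derivation.
Hence ¬convene_panel is obligatory.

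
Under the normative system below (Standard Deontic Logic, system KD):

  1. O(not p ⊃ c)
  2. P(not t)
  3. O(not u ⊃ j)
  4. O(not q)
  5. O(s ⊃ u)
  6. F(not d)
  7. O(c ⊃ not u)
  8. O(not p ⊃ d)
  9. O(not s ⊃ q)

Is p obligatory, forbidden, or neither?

From premise 4 we have O(not q).
Premise 9, O(not s ⊃ q), contraposes to O(not q ⊃ s); with O(not q) we get O(s).
With premise 5, O(s ⊃ u), the K-axiom yields O(u).
The contrapositive of premise 7 (O(c ⊃ not u)) is O(u ⊃ not c), and O(u) is already established, so O(not c).
Premise 1 is O(not p ⊃ c); contrapositively O(not c ⊃ p). Since O(not c) holds, K gives O(p).
Premises 2, 3, 6, 8 do not contribute to this derivation.
Hence p is obligatory.

Obligatory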